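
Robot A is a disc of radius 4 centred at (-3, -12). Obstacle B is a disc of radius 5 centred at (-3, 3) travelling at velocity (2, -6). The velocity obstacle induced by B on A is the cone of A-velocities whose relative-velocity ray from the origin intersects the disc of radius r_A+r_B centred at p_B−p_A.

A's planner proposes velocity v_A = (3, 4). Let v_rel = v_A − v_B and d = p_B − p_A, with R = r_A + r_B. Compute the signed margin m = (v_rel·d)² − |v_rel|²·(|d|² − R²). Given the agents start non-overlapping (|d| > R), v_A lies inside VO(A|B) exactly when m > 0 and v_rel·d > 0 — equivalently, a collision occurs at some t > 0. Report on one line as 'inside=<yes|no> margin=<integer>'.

d = (0, 15),  |d|² = 225;  R = 4+5 = 9,  c = 225−9² = 144
v_rel = (1, 10),  |v_rel|² = 101;  v_rel·d = (1)·(0) + (10)·(15) = 150
101·t² − 300·t + 144 = 0  ⇒  m = 150² − 101·144 = 7956
m = 7956 > 0,  v_rel·d = 150 > 0  ⇒  inside

inside=yes margin=7956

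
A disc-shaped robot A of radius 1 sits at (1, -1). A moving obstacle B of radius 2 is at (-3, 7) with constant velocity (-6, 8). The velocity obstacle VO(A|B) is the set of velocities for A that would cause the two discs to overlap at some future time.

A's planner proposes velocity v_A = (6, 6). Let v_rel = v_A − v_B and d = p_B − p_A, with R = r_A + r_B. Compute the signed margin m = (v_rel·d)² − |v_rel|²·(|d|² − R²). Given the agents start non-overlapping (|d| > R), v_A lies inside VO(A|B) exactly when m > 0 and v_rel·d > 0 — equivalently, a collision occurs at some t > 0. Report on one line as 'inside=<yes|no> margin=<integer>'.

d = (-4, 8),  |d|² = 80;  R = 1+2 = 3,  c = 80−3² = 71
v_rel = (12, -2),  |v_rel|² = 148;  v_rel·d = (12)·(-4) + (-2)·(8) = -64
148·t² + 128·t + 71 = 0  ⇒  m = (-64)² − 148·71 = -6412
m = -6412 < 0,  v_rel·d = -64 < 0  ⇒  outside

inside=no margin=-6412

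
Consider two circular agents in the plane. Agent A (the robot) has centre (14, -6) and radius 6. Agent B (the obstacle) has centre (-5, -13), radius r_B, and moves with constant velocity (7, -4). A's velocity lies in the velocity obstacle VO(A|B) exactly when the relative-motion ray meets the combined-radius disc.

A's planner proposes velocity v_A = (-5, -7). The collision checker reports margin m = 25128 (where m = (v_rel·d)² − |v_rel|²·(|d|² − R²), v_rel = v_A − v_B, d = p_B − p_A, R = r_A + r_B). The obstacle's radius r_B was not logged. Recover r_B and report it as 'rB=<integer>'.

m = 25128
d = (-19, -7);  v_rel = (-12, -3),  |v_rel|² = 153
v_rel×d = (-12)·(-7) − (-3)·(-19) = 27
since m = R²·153 − 27²:  R² = (729 + 25128) / 153 = 169
R = √169 = 13  ⇒  r_B = 13 − 6 = 7

rB=7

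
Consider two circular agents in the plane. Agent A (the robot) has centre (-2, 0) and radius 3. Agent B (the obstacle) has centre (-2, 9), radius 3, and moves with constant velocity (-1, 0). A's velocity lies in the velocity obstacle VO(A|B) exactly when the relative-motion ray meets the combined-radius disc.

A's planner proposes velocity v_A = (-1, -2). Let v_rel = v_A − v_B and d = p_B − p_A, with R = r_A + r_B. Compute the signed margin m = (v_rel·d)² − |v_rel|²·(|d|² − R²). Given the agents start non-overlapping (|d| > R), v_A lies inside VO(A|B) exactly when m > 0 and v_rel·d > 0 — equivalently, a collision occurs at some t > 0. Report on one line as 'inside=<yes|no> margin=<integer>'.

d = (0, 9),  |d|² = 81;  R = 3+3 = 6,  c = 81−6² = 45
v_rel = (0, -2),  |v_rel|² = 4;  v_rel·d = (0)·(0) + (-2)·(9) = -18
4·t² + 36·t + 45 = 0  ⇒  m = (-18)² − 4·45 = 144
m = 144 > 0,  v_rel·d = -18 < 0  ⇒  outside

inside=no margin=144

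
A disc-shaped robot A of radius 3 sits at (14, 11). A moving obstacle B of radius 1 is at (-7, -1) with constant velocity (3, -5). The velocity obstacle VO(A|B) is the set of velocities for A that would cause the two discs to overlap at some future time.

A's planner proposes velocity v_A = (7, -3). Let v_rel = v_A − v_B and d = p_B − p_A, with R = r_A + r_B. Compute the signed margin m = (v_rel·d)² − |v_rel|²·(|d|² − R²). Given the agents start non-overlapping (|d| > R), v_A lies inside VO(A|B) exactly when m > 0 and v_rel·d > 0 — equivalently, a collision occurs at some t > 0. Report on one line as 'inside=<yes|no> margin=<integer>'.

d = (-21, -12),  |d|² = 585;  R = 3+1 = 4,  c = 585−4² = 569
v_rel = (4, 2),  |v_rel|² = 20;  v_rel·d = (4)·(-21) + (2)·(-12) = -108
20·t² + 216·t + 569 = 0  ⇒  m = (-108)² − 20·569 = 284
m = 284 > 0,  v_rel·d = -108 < 0  ⇒  outside

inside=no margin=284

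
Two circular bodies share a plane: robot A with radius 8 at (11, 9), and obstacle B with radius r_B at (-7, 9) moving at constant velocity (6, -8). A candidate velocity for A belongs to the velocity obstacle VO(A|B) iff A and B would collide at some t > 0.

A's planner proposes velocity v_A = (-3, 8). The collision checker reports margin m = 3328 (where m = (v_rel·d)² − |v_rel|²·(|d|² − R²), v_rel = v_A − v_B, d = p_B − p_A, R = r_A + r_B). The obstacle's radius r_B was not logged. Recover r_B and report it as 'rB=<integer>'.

m = 3328
d = (-18, 0);  v_rel = (-9, 16),  |v_rel|² = 337
v_rel×d = (-9)·(0) − (16)·(-18) = 288
since m = R²·337 − 288²:  R² = (82944 + 3328) / 337 = 256
R = √256 = 16  ⇒  r_B = 16 − 8 = 8

rB=8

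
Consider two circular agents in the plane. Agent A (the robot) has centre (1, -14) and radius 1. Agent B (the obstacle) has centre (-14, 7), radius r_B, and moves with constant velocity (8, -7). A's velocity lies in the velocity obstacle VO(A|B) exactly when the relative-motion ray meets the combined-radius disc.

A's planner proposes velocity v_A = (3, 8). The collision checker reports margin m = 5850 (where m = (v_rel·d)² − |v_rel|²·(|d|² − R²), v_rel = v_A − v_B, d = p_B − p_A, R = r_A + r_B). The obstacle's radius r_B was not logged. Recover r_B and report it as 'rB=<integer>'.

m = 5850
d = (-15, 21);  v_rel = (-5, 15),  |v_rel|² = 250
v_rel×d = (-5)·(21) − (15)·(-15) = 120
since m = R²·250 − 120²:  R² = (14400 + 5850) / 250 = 81
R = √81 = 9  ⇒  r_B = 9 − 1 = 8

rB=8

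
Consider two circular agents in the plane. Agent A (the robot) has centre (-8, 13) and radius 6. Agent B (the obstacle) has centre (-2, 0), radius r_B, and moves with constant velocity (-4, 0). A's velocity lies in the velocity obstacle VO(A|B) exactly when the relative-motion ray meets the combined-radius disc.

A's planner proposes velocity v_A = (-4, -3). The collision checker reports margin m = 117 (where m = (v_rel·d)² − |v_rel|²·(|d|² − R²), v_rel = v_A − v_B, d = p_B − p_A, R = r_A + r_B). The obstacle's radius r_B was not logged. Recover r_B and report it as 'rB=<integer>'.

m = 117
d = (6, -13);  v_rel = (0, -3),  |v_rel|² = 9
v_rel×d = (0)·(-13) − (-3)·(6) = 18
since m = R²·9 − 18²:  R² = (324 + 117) / 9 = 49
R = √49 = 7  ⇒  r_B = 7 − 6 = 1

rB=1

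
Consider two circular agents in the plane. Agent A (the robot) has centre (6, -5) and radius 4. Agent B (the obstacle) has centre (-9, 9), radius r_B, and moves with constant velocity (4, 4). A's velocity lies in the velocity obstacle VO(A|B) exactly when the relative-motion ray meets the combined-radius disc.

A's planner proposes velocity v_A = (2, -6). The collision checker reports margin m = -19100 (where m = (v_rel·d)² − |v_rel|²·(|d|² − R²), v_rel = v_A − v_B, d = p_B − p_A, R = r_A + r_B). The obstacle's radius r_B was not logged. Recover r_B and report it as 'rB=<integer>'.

m = -19100
d = (-15, 14);  v_rel = (-2, -10),  |v_rel|² = 104
v_rel×d = (-2)·(14) − (-10)·(-15) = -178
since m = R²·104 − (-178)²:  R² = (31684 + -19100) / 104 = 121
R = √121 = 11  ⇒  r_B = 11 − 4 = 7

rB=7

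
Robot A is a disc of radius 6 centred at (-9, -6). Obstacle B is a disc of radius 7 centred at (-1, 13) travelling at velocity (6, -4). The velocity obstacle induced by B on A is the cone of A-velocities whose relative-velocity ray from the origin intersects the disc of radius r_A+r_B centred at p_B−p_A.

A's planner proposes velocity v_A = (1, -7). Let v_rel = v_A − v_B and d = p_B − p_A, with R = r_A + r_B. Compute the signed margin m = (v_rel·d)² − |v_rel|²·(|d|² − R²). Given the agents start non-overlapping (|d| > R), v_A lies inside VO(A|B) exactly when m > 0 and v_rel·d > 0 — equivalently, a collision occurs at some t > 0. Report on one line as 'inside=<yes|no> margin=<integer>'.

d = (8, 19),  |d|² = 425;  R = 6+7 = 13,  c = 425−13² = 256
v_rel = (-5, -3),  |v_rel|² = 34;  v_rel·d = (-5)·(8) + (-3)·(19) = -97
34·t² + 194·t + 256 = 0  ⇒  m = (-97)² − 34·256 = 705
m = 705 > 0,  v_rel·d = -97 < 0  ⇒  outside

inside=no margin=705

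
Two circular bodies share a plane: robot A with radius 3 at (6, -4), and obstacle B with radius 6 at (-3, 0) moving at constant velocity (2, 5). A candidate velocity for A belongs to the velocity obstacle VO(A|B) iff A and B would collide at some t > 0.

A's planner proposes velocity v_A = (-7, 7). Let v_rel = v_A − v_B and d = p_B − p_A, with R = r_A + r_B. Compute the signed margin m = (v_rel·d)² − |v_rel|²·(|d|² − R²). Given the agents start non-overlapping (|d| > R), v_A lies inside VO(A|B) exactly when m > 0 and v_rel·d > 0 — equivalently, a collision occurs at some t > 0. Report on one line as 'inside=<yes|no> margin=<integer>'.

d = (-9, 4),  |d|² = 97;  R = 3+6 = 9,  c = 97−9² = 16
v_rel = (-9, 2),  |v_rel|² = 85;  v_rel·d = (-9)·(-9) + (2)·(4) = 89
85·t² − 178·t + 16 = 0  ⇒  m = 89² − 85·16 = 6561
m = 6561 > 0,  v_rel·d = 89 > 0  ⇒  inside

inside=yes margin=6561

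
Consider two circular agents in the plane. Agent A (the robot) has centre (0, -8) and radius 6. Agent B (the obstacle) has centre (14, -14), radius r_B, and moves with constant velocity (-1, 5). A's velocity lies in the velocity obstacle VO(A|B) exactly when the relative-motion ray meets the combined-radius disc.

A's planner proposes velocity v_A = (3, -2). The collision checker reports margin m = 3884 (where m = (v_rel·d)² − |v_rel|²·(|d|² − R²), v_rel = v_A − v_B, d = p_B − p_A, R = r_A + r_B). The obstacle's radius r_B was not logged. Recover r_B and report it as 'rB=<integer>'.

m = 3884
d = (14, -6);  v_rel = (4, -7),  |v_rel|² = 65
v_rel×d = (4)·(-6) − (-7)·(14) = 74
since m = R²·65 − 74²:  R² = (5476 + 3884) / 65 = 144
R = √144 = 12  ⇒  r_B = 12 − 6 = 6

rB=6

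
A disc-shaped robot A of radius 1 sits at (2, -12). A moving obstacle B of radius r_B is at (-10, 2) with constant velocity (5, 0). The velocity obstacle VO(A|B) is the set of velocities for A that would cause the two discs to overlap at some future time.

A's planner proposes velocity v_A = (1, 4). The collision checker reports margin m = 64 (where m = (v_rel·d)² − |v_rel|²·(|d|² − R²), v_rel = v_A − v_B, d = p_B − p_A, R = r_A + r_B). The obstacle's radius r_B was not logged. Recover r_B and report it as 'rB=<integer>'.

m = 64
d = (-12, 14);  v_rel = (-4, 4),  |v_rel|² = 32
v_rel×d = (-4)·(14) − (4)·(-12) = -8
since m = R²·32 − (-8)²:  R² = (64 + 64) / 32 = 4
R = √4 = 2  ⇒  r_B = 2 − 1 = 1

rB=1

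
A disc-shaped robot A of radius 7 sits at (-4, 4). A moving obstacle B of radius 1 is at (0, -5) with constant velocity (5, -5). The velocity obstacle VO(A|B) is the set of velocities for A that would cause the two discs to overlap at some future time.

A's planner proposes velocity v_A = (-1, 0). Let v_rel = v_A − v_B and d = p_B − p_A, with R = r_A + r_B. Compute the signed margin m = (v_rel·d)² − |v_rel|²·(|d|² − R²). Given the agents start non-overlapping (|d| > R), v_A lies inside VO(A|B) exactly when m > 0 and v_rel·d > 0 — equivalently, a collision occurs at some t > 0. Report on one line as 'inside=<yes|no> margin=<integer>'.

d = (4, -9),  |d|² = 97;  R = 7+1 = 8,  c = 97−8² = 33
v_rel = (-6, 5),  |v_rel|² = 61;  v_rel·d = (-6)·(4) + (5)·(-9) = -69
61·t² + 138·t + 33 = 0  ⇒  m = (-69)² − 61·33 = 2748
m = 2748 > 0,  v_rel·d = -69 < 0  ⇒  outside

inside=no margin=2748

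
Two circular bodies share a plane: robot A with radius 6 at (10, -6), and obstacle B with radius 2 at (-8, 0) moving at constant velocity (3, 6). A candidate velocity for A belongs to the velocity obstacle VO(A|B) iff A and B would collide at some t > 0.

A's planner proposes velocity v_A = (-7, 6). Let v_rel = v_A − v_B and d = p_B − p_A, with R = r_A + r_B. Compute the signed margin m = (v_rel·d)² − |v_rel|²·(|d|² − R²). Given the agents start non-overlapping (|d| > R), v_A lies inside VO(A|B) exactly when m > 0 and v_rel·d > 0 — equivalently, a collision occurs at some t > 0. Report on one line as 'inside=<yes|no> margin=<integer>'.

d = (-18, 6),  |d|² = 360;  R = 6+2 = 8,  c = 360−8² = 296
v_rel = (-10, 0),  |v_rel|² = 100;  v_rel·d = (-10)·(-18) + (0)·(6) = 180
100·t² − 360·t + 296 = 0  ⇒  m = 180² − 100·296 = 2800
m = 2800 > 0,  v_rel·d = 180 > 0  ⇒  inside

inside=yes margin=2800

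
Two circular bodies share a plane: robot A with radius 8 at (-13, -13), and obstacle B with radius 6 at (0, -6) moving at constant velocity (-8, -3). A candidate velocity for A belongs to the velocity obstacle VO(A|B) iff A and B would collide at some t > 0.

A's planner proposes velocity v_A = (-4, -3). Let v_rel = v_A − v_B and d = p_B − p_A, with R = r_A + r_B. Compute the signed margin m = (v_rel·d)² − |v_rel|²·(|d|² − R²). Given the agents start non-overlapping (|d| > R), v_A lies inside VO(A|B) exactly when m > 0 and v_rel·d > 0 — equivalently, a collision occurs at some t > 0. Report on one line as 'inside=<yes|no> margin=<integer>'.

d = (13, 7),  |d|² = 218;  R = 8+6 = 14,  c = 218−14² = 22
v_rel = (4, 0),  |v_rel|² = 16;  v_rel·d = (4)·(13) + (0)·(7) = 52
16·t² − 104·t + 22 = 0  ⇒  m = 52² − 16·22 = 2352
m = 2352 > 0,  v_rel·d = 52 > 0  ⇒  inside

inside=yes margin=2352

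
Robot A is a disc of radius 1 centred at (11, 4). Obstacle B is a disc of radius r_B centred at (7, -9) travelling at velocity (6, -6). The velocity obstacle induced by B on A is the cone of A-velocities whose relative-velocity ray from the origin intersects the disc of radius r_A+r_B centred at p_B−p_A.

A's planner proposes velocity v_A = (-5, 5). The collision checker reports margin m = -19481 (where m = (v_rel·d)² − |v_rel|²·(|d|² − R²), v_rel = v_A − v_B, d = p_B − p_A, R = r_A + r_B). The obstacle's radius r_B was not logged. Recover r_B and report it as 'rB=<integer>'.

m = -19481
d = (-4, -13);  v_rel = (-11, 11),  |v_rel|² = 242
v_rel×d = (-11)·(-13) − (11)·(-4) = 187
since m = R²·242 − 187²:  R² = (34969 + -19481) / 242 = 64
R = √64 = 8  ⇒  r_B = 8 − 1 = 7

rB=7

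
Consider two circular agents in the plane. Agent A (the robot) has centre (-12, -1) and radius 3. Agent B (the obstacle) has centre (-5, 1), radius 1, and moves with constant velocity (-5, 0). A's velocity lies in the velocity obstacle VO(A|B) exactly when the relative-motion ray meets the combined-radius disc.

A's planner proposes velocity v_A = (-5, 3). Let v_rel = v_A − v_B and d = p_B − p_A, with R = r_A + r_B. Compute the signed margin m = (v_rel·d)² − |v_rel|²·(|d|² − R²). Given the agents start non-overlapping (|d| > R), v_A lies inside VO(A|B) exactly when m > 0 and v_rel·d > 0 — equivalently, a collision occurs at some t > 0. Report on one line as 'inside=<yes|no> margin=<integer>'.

d = (7, 2),  |d|² = 53;  R = 3+1 = 4,  c = 53−4² = 37
v_rel = (0, 3),  |v_rel|² = 9;  v_rel·d = (0)·(7) + (3)·(2) = 6
9·t² − 12·t + 37 = 0  ⇒  m = 6² − 9·37 = -297
m = -297 < 0,  v_rel·d = 6 > 0  ⇒  outside

inside=no margin=-297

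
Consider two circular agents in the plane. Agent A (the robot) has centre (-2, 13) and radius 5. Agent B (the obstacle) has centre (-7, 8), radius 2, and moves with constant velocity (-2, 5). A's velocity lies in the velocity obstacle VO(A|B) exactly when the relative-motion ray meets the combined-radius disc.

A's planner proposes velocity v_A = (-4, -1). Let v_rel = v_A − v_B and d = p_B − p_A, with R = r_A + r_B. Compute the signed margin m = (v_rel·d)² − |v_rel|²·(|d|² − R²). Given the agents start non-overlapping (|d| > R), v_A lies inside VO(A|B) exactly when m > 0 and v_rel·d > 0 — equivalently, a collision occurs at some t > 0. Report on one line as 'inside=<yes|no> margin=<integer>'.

d = (-5, -5),  |d|² = 50;  R = 5+2 = 7,  c = 50−7² = 1
v_rel = (-2, -6),  |v_rel|² = 40;  v_rel·d = (-2)·(-5) + (-6)·(-5) = 40
40·t² − 80·t + 1 = 0  ⇒  m = 40² − 40·1 = 1560
m = 1560 > 0,  v_rel·d = 40 > 0  ⇒  inside

inside=yes margin=1560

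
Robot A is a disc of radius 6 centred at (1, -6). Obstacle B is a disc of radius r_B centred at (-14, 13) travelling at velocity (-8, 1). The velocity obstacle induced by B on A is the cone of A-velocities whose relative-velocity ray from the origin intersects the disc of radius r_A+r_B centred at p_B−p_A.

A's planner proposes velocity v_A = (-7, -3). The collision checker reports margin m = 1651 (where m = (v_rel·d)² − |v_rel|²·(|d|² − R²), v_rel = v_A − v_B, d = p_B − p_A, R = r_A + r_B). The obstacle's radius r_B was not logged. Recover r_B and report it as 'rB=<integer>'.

m = 1651
d = (-15, 19);  v_rel = (1, -4),  |v_rel|² = 17
v_rel×d = (1)·(19) − (-4)·(-15) = -41
since m = R²·17 − (-41)²:  R² = (1681 + 1651) / 17 = 196
R = √196 = 14  ⇒  r_B = 14 − 6 = 8

rB=8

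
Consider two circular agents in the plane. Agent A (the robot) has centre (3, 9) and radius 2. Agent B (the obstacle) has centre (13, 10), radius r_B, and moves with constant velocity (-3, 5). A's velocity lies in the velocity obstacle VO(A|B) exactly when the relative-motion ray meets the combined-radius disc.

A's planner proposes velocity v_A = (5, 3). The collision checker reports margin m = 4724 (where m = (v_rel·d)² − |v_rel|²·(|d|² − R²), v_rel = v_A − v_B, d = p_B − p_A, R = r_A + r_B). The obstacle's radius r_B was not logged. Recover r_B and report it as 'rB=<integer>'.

m = 4724
d = (10, 1);  v_rel = (8, -2),  |v_rel|² = 68
v_rel×d = (8)·(1) − (-2)·(10) = 28
since m = R²·68 − 28²:  R² = (784 + 4724) / 68 = 81
R = √81 = 9  ⇒  r_B = 9 − 2 = 7

rB=7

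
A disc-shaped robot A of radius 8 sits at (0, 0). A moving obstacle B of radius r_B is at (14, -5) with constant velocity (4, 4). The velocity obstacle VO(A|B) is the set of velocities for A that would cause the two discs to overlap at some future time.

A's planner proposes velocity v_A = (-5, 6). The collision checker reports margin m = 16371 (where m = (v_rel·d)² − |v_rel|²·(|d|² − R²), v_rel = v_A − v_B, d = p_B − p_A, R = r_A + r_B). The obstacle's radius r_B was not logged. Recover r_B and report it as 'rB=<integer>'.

m = 16371
d = (14, -5);  v_rel = (-9, 2),  |v_rel|² = 85
v_rel×d = (-9)·(-5) − (2)·(14) = 17
since m = R²·85 − 17²:  R² = (289 + 16371) / 85 = 196
R = √196 = 14  ⇒  r_B = 14 − 8 = 6

rB=6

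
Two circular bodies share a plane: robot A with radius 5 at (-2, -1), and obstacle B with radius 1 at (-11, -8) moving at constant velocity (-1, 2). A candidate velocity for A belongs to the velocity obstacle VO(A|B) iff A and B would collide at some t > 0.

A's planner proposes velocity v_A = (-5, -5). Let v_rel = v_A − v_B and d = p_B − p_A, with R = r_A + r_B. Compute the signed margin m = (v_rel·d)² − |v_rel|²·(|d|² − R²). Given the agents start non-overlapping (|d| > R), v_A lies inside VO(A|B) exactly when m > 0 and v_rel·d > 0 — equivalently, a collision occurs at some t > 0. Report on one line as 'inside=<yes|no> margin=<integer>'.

d = (-9, -7),  |d|² = 130;  R = 5+1 = 6,  c = 130−6² = 94
v_rel = (-4, -7),  |v_rel|² = 65;  v_rel·d = (-4)·(-9) + (-7)·(-7) = 85
65·t² − 170·t + 94 = 0  ⇒  m = 85² − 65·94 = 1115
m = 1115 > 0,  v_rel·d = 85 > 0  ⇒  inside

inside=yes margin=1115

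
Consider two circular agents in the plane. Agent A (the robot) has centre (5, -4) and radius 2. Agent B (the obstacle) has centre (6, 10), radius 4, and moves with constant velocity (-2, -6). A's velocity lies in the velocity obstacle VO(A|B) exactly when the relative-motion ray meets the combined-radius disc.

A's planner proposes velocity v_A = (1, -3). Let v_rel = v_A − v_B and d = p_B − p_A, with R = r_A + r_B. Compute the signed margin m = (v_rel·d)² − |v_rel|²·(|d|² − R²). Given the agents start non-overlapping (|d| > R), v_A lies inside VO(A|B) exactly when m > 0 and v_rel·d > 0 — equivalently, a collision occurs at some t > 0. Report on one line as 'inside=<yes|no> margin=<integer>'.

d = (1, 14),  |d|² = 197;  R = 2+4 = 6,  c = 197−6² = 161
v_rel = (3, 3),  |v_rel|² = 18;  v_rel·d = (3)·(1) + (3)·(14) = 45
18·t² − 90·t + 161 = 0  ⇒  m = 45² − 18·161 = -873
m = -873 < 0,  v_rel·d = 45 > 0  ⇒  outside

inside=no margin=-873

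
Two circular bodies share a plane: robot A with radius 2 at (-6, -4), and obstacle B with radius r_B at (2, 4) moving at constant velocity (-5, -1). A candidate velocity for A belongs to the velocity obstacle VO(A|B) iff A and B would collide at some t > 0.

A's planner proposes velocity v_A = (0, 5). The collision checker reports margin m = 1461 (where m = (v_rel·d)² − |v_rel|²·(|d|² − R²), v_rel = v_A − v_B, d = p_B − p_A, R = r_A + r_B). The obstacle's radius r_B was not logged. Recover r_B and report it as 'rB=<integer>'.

m = 1461
d = (8, 8);  v_rel = (5, 6),  |v_rel|² = 61
v_rel×d = (5)·(8) − (6)·(8) = -8
since m = R²·61 − (-8)²:  R² = (64 + 1461) / 61 = 25
R = √25 = 5  ⇒  r_B = 5 − 2 = 3

rB=3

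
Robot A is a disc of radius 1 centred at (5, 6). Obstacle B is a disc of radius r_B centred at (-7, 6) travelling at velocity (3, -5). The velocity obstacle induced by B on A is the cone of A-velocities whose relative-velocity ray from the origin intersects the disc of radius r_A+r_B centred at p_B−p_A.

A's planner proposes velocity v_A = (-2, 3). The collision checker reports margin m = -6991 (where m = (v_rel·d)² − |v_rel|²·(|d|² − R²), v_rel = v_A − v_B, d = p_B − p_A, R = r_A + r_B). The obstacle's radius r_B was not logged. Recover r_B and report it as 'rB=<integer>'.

m = -6991
d = (-12, 0);  v_rel = (-5, 8),  |v_rel|² = 89
v_rel×d = (-5)·(0) − (8)·(-12) = 96
since m = R²·89 − 96²:  R² = (9216 + -6991) / 89 = 25
R = √25 = 5  ⇒  r_B = 5 − 1 = 4

rB=4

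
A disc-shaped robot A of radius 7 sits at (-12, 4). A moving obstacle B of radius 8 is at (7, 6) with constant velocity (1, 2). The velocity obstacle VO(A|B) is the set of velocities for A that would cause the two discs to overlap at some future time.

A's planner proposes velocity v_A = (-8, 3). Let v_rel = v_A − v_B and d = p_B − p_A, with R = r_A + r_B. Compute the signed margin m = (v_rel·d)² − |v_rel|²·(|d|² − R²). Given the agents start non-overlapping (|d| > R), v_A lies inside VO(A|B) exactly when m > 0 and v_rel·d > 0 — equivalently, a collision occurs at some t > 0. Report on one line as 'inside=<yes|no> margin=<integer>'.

d = (19, 2),  |d|² = 365;  R = 7+8 = 15,  c = 365−15² = 140
v_rel = (-9, 1),  |v_rel|² = 82;  v_rel·d = (-9)·(19) + (1)·(2) = -169
82·t² + 338·t + 140 = 0  ⇒  m = (-169)² − 82·140 = 17081
m = 17081 > 0,  v_rel·d = -169 < 0  ⇒  outside

inside=no margin=17081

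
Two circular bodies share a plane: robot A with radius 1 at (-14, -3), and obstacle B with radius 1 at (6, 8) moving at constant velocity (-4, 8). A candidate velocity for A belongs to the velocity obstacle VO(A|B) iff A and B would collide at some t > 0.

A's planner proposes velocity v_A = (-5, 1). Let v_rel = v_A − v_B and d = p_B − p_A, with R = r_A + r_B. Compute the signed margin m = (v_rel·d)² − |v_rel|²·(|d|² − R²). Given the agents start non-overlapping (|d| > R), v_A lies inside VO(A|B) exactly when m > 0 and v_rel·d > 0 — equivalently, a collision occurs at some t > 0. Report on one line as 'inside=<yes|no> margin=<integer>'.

d = (20, 11),  |d|² = 521;  R = 1+1 = 2,  c = 521−2² = 517
v_rel = (-1, -7),  |v_rel|² = 50;  v_rel·d = (-1)·(20) + (-7)·(11) = -97
50·t² + 194·t + 517 = 0  ⇒  m = (-97)² − 50·517 = -16441
m = -16441 < 0,  v_rel·d = -97 < 0  ⇒  outside

inside=no margin=-16441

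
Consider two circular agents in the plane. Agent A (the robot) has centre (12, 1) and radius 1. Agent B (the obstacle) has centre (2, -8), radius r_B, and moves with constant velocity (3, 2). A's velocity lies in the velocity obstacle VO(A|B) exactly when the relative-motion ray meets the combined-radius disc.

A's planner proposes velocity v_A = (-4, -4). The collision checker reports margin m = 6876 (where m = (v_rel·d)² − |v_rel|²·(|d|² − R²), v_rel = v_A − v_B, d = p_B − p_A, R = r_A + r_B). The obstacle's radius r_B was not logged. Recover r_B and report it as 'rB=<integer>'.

m = 6876
d = (-10, -9);  v_rel = (-7, -6),  |v_rel|² = 85
v_rel×d = (-7)·(-9) − (-6)·(-10) = 3
since m = R²·85 − 3²:  R² = (9 + 6876) / 85 = 81
R = √81 = 9  ⇒  r_B = 9 − 1 = 8

rB=8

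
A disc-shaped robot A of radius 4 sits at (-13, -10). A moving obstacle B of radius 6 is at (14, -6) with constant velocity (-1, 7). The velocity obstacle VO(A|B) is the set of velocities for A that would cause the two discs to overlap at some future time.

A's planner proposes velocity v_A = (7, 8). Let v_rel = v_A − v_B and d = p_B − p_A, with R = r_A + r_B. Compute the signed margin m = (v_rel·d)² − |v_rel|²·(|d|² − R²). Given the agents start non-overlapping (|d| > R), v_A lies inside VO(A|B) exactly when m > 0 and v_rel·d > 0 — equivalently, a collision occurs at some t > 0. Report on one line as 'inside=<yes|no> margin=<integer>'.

d = (27, 4),  |d|² = 745;  R = 4+6 = 10,  c = 745−10² = 645
v_rel = (8, 1),  |v_rel|² = 65;  v_rel·d = (8)·(27) + (1)·(4) = 220
65·t² − 440·t + 645 = 0  ⇒  m = 220² − 65·645 = 6475
m = 6475 > 0,  v_rel·d = 220 > 0  ⇒  inside

inside=yes margin=6475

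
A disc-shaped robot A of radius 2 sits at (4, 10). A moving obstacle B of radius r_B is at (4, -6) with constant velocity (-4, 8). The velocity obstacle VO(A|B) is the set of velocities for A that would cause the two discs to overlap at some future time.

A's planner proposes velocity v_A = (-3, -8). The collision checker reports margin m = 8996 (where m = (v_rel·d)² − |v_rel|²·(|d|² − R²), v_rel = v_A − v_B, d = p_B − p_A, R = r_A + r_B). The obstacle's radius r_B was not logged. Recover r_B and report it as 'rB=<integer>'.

m = 8996
d = (0, -16);  v_rel = (1, -16),  |v_rel|² = 257
v_rel×d = (1)·(-16) − (-16)·(0) = -16
since m = R²·257 − (-16)²:  R² = (256 + 8996) / 257 = 36
R = √36 = 6  ⇒  r_B = 6 − 2 = 4

rB=4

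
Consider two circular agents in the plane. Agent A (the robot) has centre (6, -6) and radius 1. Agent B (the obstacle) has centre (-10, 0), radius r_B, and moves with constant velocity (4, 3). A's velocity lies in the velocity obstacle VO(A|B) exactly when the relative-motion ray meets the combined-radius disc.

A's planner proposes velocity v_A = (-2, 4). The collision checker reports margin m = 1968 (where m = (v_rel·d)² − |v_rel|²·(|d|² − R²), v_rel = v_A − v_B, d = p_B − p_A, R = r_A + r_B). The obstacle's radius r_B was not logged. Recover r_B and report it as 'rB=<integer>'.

m = 1968
d = (-16, 6);  v_rel = (-6, 1),  |v_rel|² = 37
v_rel×d = (-6)·(6) − (1)·(-16) = -20
since m = R²·37 − (-20)²:  R² = (400 + 1968) / 37 = 64
R = √64 = 8  ⇒  r_B = 8 − 1 = 7

rB=7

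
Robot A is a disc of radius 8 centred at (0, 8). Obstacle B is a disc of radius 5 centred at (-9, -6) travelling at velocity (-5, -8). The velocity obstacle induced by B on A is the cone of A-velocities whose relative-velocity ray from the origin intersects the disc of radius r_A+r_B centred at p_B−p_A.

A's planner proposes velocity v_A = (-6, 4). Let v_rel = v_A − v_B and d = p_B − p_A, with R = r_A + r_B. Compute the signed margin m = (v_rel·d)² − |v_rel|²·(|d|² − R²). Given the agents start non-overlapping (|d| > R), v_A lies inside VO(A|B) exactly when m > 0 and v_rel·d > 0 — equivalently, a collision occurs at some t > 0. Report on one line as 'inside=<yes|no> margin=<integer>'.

d = (-9, -14),  |d|² = 277;  R = 8+5 = 13,  c = 277−13² = 108
v_rel = (-1, 12),  |v_rel|² = 145;  v_rel·d = (-1)·(-9) + (12)·(-14) = -159
145·t² + 318·t + 108 = 0  ⇒  m = (-159)² − 145·108 = 9621
m = 9621 > 0,  v_rel·d = -159 < 0  ⇒  outside

inside=no margin=9621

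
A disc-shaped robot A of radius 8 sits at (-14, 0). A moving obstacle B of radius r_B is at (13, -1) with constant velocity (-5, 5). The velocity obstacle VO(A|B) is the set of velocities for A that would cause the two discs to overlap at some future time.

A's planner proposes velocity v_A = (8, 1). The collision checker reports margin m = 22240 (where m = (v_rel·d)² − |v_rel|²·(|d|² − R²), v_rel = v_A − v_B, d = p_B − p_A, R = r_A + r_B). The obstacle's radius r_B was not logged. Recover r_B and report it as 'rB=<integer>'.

m = 22240
d = (27, -1);  v_rel = (13, -4),  |v_rel|² = 185
v_rel×d = (13)·(-1) − (-4)·(27) = 95
since m = R²·185 − 95²:  R² = (9025 + 22240) / 185 = 169
R = √169 = 13  ⇒  r_B = 13 − 8 = 5

rB=5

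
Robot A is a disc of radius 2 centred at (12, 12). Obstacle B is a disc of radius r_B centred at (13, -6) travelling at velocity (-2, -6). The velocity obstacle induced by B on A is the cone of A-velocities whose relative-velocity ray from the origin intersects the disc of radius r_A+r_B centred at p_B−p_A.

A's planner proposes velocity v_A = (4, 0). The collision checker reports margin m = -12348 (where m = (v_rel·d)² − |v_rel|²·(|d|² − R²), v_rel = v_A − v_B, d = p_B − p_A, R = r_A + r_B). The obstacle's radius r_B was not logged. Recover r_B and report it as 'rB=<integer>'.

m = -12348
d = (1, -18);  v_rel = (6, 6),  |v_rel|² = 72
v_rel×d = (6)·(-18) − (6)·(1) = -114
since m = R²·72 − (-114)²:  R² = (12996 + -12348) / 72 = 9
R = √9 = 3  ⇒  r_B = 3 − 2 = 1

rB=1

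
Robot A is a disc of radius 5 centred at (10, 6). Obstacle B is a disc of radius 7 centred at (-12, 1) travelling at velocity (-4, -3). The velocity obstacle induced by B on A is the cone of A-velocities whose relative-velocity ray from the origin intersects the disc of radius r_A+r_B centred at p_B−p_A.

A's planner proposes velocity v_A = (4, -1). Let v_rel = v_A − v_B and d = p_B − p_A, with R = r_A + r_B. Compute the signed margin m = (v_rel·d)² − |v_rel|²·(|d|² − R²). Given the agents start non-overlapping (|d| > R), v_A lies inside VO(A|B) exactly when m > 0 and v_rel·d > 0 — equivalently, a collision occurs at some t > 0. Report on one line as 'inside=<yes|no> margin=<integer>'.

d = (-22, -5),  |d|² = 509;  R = 5+7 = 12,  c = 509−12² = 365
v_rel = (8, 2),  |v_rel|² = 68;  v_rel·d = (8)·(-22) + (2)·(-5) = -186
68·t² + 372·t + 365 = 0  ⇒  m = (-186)² − 68·365 = 9776
m = 9776 > 0,  v_rel·d = -186 < 0  ⇒  outside

inside=no margin=9776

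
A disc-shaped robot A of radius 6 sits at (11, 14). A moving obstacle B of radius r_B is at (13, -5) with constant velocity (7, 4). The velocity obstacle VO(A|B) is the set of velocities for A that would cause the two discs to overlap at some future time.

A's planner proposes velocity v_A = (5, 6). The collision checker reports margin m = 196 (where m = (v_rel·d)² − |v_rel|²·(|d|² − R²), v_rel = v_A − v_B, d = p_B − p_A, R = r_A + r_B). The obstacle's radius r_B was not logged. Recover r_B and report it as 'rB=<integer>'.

m = 196
d = (2, -19);  v_rel = (-2, 2),  |v_rel|² = 8
v_rel×d = (-2)·(-19) − (2)·(2) = 34
since m = R²·8 − 34²:  R² = (1156 + 196) / 8 = 169
R = √169 = 13  ⇒  r_B = 13 − 6 = 7

rB=7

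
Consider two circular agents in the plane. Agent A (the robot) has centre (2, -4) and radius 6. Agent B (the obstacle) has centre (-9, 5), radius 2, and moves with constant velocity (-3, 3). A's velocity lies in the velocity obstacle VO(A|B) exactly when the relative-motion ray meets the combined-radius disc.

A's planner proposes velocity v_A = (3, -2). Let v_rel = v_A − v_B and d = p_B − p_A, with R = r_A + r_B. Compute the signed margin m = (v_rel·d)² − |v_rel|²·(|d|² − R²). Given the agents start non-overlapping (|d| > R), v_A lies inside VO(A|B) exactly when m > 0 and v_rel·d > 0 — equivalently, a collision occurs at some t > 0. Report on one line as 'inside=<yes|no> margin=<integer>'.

d = (-11, 9),  |d|² = 202;  R = 6+2 = 8,  c = 202−8² = 138
v_rel = (6, -5),  |v_rel|² = 61;  v_rel·d = (6)·(-11) + (-5)·(9) = -111
61·t² + 222·t + 138 = 0  ⇒  m = (-111)² − 61·138 = 3903
m = 3903 > 0,  v_rel·d = -111 < 0  ⇒  outside

inside=no margin=3903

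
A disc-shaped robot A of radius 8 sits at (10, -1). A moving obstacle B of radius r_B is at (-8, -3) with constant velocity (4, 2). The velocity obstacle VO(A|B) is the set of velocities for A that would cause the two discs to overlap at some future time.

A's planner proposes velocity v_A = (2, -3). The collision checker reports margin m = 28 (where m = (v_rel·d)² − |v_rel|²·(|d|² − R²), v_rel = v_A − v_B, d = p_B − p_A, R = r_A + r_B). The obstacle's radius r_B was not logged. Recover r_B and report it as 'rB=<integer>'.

m = 28
d = (-18, -2);  v_rel = (-2, -5),  |v_rel|² = 29
v_rel×d = (-2)·(-2) − (-5)·(-18) = -86
since m = R²·29 − (-86)²:  R² = (7396 + 28) / 29 = 256
R = √256 = 16  ⇒  r_B = 16 − 8 = 8

rB=8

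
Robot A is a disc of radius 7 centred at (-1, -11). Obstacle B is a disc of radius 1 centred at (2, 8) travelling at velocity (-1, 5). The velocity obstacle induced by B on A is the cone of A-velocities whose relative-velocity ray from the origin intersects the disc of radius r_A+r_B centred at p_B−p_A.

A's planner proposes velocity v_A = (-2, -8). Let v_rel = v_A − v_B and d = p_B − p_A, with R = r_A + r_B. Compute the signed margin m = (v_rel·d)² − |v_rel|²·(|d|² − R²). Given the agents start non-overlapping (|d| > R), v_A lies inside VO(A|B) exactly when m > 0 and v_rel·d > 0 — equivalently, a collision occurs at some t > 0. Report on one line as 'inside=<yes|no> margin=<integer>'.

d = (3, 19),  |d|² = 370;  R = 7+1 = 8,  c = 370−8² = 306
v_rel = (-1, -13),  |v_rel|² = 170;  v_rel·d = (-1)·(3) + (-13)·(19) = -250
170·t² + 500·t + 306 = 0  ⇒  m = (-250)² − 170·306 = 10480
m = 10480 > 0,  v_rel·d = -250 < 0  ⇒  outside

inside=no margin=10480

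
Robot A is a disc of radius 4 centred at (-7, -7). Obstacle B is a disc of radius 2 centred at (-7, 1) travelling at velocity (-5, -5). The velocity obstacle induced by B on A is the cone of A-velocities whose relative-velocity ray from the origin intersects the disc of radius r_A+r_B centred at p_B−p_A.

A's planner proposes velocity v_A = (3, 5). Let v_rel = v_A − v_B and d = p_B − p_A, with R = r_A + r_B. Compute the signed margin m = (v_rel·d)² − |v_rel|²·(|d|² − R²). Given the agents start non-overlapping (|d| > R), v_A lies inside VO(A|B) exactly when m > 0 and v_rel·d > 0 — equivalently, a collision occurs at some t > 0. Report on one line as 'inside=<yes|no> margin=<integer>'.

d = (0, 8),  |d|² = 64;  R = 4+2 = 6,  c = 64−6² = 28
v_rel = (8, 10),  |v_rel|² = 164;  v_rel·d = (8)·(0) + (10)·(8) = 80
164·t² − 160·t + 28 = 0  ⇒  m = 80² − 164·28 = 1808
m = 1808 > 0,  v_rel·d = 80 > 0  ⇒  inside

inside=yes margin=1808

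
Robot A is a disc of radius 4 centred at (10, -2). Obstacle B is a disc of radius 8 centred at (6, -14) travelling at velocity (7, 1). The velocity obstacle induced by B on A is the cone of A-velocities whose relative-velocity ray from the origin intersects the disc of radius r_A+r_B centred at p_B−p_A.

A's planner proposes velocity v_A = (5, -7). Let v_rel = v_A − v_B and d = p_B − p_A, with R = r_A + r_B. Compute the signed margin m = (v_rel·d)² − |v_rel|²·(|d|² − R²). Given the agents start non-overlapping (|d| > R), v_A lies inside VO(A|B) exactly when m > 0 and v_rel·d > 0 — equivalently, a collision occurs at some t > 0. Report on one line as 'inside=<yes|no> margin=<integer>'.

d = (-4, -12),  |d|² = 160;  R = 4+8 = 12,  c = 160−12² = 16
v_rel = (-2, -8),  |v_rel|² = 68;  v_rel·d = (-2)·(-4) + (-8)·(-12) = 104
68·t² − 208·t + 16 = 0  ⇒  m = 104² − 68·16 = 9728
m = 9728 > 0,  v_rel·d = 104 > 0  ⇒  inside

inside=yes margin=9728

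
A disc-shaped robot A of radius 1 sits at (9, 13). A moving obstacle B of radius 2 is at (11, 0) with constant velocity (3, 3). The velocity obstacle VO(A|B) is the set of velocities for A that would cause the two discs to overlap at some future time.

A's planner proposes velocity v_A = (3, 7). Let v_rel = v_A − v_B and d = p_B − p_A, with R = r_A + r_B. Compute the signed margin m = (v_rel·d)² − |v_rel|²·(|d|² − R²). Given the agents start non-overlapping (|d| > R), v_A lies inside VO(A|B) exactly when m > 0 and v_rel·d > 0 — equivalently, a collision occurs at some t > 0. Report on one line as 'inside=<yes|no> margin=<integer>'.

d = (2, -13),  |d|² = 173;  R = 1+2 = 3,  c = 173−3² = 164
v_rel = (0, 4),  |v_rel|² = 16;  v_rel·d = (0)·(2) + (4)·(-13) = -52
16·t² + 104·t + 164 = 0  ⇒  m = (-52)² − 16·164 = 80
m = 80 > 0,  v_rel·d = -52 < 0  ⇒  outside

inside=no margin=80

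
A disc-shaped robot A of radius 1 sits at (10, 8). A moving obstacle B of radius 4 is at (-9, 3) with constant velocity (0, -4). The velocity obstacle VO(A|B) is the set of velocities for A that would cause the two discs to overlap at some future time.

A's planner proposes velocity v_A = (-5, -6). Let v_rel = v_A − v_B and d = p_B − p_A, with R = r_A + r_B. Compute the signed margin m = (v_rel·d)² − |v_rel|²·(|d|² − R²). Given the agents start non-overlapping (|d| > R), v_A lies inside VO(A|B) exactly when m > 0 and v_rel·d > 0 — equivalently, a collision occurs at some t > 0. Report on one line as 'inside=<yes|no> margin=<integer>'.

d = (-19, -5),  |d|² = 386;  R = 1+4 = 5,  c = 386−5² = 361
v_rel = (-5, -2),  |v_rel|² = 29;  v_rel·d = (-5)·(-19) + (-2)·(-5) = 105
29·t² − 210·t + 361 = 0  ⇒  m = 105² − 29·361 = 556
m = 556 > 0,  v_rel·d = 105 > 0  ⇒  inside

inside=yes margin=556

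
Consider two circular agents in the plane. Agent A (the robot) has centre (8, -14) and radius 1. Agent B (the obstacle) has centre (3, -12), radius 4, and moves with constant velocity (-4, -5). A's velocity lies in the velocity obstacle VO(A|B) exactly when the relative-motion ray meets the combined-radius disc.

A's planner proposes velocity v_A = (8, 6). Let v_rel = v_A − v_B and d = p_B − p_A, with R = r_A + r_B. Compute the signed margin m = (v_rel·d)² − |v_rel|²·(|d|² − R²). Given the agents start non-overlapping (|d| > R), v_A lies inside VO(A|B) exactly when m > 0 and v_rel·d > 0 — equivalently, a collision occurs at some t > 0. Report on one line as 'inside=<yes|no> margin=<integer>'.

d = (-5, 2),  |d|² = 29;  R = 1+4 = 5,  c = 29−5² = 4
v_rel = (12, 11),  |v_rel|² = 265;  v_rel·d = (12)·(-5) + (11)·(2) = -38
265·t² + 76·t + 4 = 0  ⇒  m = (-38)² − 265·4 = 384
m = 384 > 0,  v_rel·d = -38 < 0  ⇒  outside

inside=no margin=384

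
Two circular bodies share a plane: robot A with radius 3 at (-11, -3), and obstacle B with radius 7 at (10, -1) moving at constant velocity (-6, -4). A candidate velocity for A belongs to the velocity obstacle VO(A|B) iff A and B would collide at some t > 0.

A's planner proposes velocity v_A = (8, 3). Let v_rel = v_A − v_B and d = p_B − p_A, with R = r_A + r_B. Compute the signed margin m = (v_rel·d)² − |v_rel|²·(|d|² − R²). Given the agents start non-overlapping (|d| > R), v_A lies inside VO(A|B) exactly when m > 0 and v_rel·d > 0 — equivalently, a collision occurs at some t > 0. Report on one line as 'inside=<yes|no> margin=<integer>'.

d = (21, 2),  |d|² = 445;  R = 3+7 = 10,  c = 445−10² = 345
v_rel = (14, 7),  |v_rel|² = 245;  v_rel·d = (14)·(21) + (7)·(2) = 308
245·t² − 616·t + 345 = 0  ⇒  m = 308² − 245·345 = 10339
m = 10339 > 0,  v_rel·d = 308 > 0  ⇒  inside

inside=yes margin=10339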